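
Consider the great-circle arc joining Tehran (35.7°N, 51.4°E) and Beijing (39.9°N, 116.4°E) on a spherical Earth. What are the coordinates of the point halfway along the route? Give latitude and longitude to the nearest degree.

≈ (43°N, 83°E)

Write both endpoints as unit vectors p₁, p₂ with components (cos φ cos λ, cos φ sin λ, sin φ).
The central angle between the endpoints is δ = arccos(p₁·p₂) ≈ 0.879 rad (50.4°).
Interpolate at f = 1/2 with slerp weights a = sin((1−f)δ)/sin δ ≈ 0.553, b = sin(fδ)/sin δ ≈ 0.553.
p = a·p₁ + b·p₂ ≈ (0.091, 0.730, 0.677); φ = arcsin(p_z) ≈ 42.60°, λ = atan2(p_y, p_x) ≈ 82.86°.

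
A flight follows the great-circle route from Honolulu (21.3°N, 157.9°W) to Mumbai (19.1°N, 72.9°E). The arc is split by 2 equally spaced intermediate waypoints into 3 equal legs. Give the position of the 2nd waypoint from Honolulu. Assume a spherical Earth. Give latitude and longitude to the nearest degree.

≈ 37°N, 112°E

From cos δ = sin φ₁ sin φ₂ + cos φ₁ cos φ₂ cos Δλ, the central angle is δ ≈ 2.024 rad (115.9°).
Interpolate at f = 2/3 with slerp weights a = sin((1−f)δ)/sin δ ≈ 0.695, b = sin(fδ)/sin δ ≈ 1.085.
p = a·p₁ + b·p₂ ≈ (-0.298, 0.736, 0.607); φ = arcsin(p_z) ≈ 37.40°, λ = atan2(p_y, p_x) ≈ 112.04°.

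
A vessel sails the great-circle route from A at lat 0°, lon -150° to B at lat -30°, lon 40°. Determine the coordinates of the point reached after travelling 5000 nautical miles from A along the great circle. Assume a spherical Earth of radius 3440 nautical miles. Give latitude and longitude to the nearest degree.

≈ lat -72°, lon 142°

Write both endpoints as unit vectors p₁, p₂ with components (cos φ cos λ, cos φ sin λ, sin φ).
The central angle between the endpoints is δ = arccos(p₁·p₂) ≈ 2.592 rad (148.5°). The total great-circle distance is δ·R ≈ 2.592 × 3440 ≈ 8917 nmi, so the target fraction is f = 5000/8917 ≈ 0.561.
Interpolate at f ≈ 0.561 with slerp weights a = sin((1−f)δ)/sin δ ≈ 1.739, b = sin(fδ)/sin δ ≈ 1.902.
p = a·p₁ + b·p₂ ≈ (-0.244, 0.189, -0.951); φ = arcsin(p_z) ≈ -72.00°, λ = atan2(p_y, p_x) ≈ 142.25°.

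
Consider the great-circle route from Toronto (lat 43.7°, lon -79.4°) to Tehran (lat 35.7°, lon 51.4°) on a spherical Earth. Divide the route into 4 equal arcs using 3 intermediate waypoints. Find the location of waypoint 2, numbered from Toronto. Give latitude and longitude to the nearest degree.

≈ lat 63°, lon -7°

The haversine formula gives a central angle δ ≈ 1.551 rad (88.9°) between the endpoints.
Interpolate at f = 2/4 with slerp weights a = sin((1−f)δ)/sin δ ≈ 0.700, b = sin(fδ)/sin δ ≈ 0.700.
p = a·p₁ + b·p₂ ≈ (0.448, -0.053, 0.892); φ = arcsin(p_z) ≈ 63.19°, λ = atan2(p_y, p_x) ≈ -6.77°.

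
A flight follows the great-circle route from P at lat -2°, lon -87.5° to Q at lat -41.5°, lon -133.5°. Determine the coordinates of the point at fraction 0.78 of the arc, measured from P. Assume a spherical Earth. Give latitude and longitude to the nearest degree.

Write both endpoints as unit vectors p₁, p₂ with components (cos φ cos λ, cos φ sin λ, sin φ).
The central angle between the endpoints is δ = arccos(p₁·p₂) ≈ 0.997 rad (57.1°).
Interpolate at f = 0.78 with slerp weights a = sin((1−f)δ)/sin δ ≈ 0.259, b = sin(fδ)/sin δ ≈ 0.835.
p = a·p₁ + b·p₂ ≈ (-0.419, -0.712, -0.563); φ = arcsin(p_z) ≈ -34.23°, λ = atan2(p_y, p_x) ≈ -120.48°.

≈ lat -34°, lon -120°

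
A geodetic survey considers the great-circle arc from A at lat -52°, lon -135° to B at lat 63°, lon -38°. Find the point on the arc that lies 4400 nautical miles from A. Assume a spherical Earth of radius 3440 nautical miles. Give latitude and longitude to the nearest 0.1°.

≈ lat 12.3°, lon -94.3°

Write both endpoints as unit vectors p₁, p₂ with components (cos φ cos λ, cos φ sin λ, sin φ).
The central angle between the endpoints is δ = arccos(p₁·p₂) ≈ 2.398 rad (137.4°). The total great-circle distance is δ·R ≈ 2.398 × 3440 ≈ 8250 nmi, so the target fraction is f = 4400/8250 ≈ 0.533.
Interpolate at f ≈ 0.533 with slerp weights a = sin((1−f)δ)/sin δ ≈ 1.329, b = sin(fδ)/sin δ ≈ 1.415.
p = a·p₁ + b·p₂ ≈ (-0.072, -0.974, 0.213); φ = arcsin(p_z) ≈ 12.32°, λ = atan2(p_y, p_x) ≈ -94.25°.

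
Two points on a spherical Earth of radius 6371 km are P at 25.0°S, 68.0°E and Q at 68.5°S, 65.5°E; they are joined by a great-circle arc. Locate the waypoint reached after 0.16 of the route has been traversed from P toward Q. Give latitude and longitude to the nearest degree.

From cos δ = sin φ₁ sin φ₂ + cos φ₁ cos φ₂ cos Δλ, the central angle is δ ≈ 0.760 rad (43.5°).
Interpolate at f = 0.16 with slerp weights a = sin((1−f)δ)/sin δ ≈ 0.865, b = sin(fδ)/sin δ ≈ 0.176.
p = a·p₁ + b·p₂ ≈ (0.320, 0.786, -0.529); φ = arcsin(p_z) ≈ -31.96°, λ = atan2(p_y, p_x) ≈ 67.81°.

≈ 32°S, 68°E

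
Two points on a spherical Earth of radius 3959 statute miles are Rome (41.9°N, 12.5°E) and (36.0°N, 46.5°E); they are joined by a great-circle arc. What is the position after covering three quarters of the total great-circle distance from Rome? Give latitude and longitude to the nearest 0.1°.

≈ (38.4°N, 38.6°E)

From cos δ = sin φ₁ sin φ₂ + cos φ₁ cos φ₂ cos Δλ, the central angle is δ ≈ 0.470 rad (26.9°).
Interpolate at f = 3/4 with slerp weights a = sin((1−f)δ)/sin δ ≈ 0.259, b = sin(fδ)/sin δ ≈ 0.762.
p = a·p₁ + b·p₂ ≈ (0.613, 0.489, 0.621); φ = arcsin(p_z) ≈ 38.38°, λ = atan2(p_y, p_x) ≈ 38.60°.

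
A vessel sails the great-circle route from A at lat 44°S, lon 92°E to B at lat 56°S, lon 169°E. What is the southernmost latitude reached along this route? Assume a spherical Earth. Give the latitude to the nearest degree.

≈ 58°S

The great circle lies in the plane with unit normal n̂ = (p₁ × p₂)/|p₁ × p₂|.
Here n̂_z ≈ +0.526; the vertex latitude is φ_max = arccos|n̂_z| ≈ 58.3°.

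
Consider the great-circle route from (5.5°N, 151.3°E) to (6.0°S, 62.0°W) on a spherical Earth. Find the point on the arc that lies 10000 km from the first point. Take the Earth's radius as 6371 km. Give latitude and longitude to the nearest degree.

≈ (3°S, 119°W)

Convert each endpoint to a unit vector on the sphere (x = cos φ cos λ, y = cos φ sin λ, z = sin φ).
The central angle between the endpoints is δ = arccos(p₁·p₂) ≈ 2.563 rad (146.9°). The total great-circle distance is δ·R ≈ 2.563 × 6371 ≈ 16331 km, so the target fraction is f = 10000/16331 ≈ 0.612.
Interpolate at f ≈ 0.612 with slerp weights a = sin((1−f)δ)/sin δ ≈ 1.533, b = sin(fδ)/sin δ ≈ 1.830.
p = a·p₁ + b·p₂ ≈ (-0.485, -0.874, -0.044); φ = arcsin(p_z) ≈ -2.54°, λ = atan2(p_y, p_x) ≈ -119.01°.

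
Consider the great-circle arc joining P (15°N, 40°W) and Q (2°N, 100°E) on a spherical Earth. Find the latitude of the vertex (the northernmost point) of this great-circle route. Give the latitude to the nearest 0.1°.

The great circle lies in the plane with unit normal n̂ = (p₁ × p₂)/|p₁ × p₂|.
Here n̂_z ≈ +0.909; the vertex latitude is φ_max = arccos|n̂_z| ≈ 24.7°.
Check via Clairaut: cos φ_max = |cos φ₁| · sin C = cos(15.0°)·sin(70.2°) ≈ 0.909, again giving ≈ 24.7°.

≈ 24.7°N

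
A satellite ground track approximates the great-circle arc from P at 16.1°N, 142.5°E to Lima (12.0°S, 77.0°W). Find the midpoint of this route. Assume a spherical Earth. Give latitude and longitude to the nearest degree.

Write both endpoints as unit vectors p₁, p₂ with components (cos φ cos λ, cos φ sin λ, sin φ).
The central angle between the endpoints is δ = arccos(p₁·p₂) ≈ 2.470 rad (141.5°).
Interpolate at f = 1/2 with slerp weights a = sin((1−f)δ)/sin δ ≈ 1.517, b = sin(fδ)/sin δ ≈ 1.517.
p = a·p₁ + b·p₂ ≈ (-0.823, -0.559, 0.105); φ = arcsin(p_z) ≈ 6.04°, λ = atan2(p_y, p_x) ≈ -145.82°.

≈ 6°N, 146°W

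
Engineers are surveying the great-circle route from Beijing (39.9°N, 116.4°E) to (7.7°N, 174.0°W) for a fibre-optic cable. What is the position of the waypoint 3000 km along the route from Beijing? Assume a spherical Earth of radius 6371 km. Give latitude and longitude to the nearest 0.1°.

≈ (31.8°N, 148.4°E)

From cos δ = sin φ₁ sin φ₂ + cos φ₁ cos φ₂ cos Δλ, the central angle is δ ≈ 1.212 rad (69.5°). The total great-circle distance is δ·R ≈ 1.212 × 6371 ≈ 7723 km, so the target fraction is f = 3000/7723 ≈ 0.388.
Interpolate at f ≈ 0.388 with slerp weights a = sin((1−f)δ)/sin δ ≈ 0.721, b = sin(fδ)/sin δ ≈ 0.484.
p = a·p₁ + b·p₂ ≈ (-0.723, 0.445, 0.527); φ = arcsin(p_z) ≈ 31.84°, λ = atan2(p_y, p_x) ≈ 148.38°.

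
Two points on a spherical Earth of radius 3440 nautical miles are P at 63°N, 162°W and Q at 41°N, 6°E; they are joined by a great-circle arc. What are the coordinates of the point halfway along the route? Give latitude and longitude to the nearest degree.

≈ 78°N, 11°W

The haversine formula gives a central angle δ ≈ 1.319 rad (75.6°) between the endpoints.
Interpolate at f = 1/2 with slerp weights a = sin((1−f)δ)/sin δ ≈ 0.633, b = sin(fδ)/sin δ ≈ 0.633.
p = a·p₁ + b·p₂ ≈ (0.202, -0.039, 0.979); φ = arcsin(p_z) ≈ 78.15°, λ = atan2(p_y, p_x) ≈ -10.90°.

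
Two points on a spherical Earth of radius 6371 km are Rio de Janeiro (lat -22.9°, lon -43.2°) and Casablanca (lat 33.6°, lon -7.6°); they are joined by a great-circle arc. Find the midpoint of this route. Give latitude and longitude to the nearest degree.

≈ lat 6°, lon -26°

Write both endpoints as unit vectors p₁, p₂ with components (cos φ cos λ, cos φ sin λ, sin φ).
The central angle between the endpoints is δ = arccos(p₁·p₂) ≈ 1.150 rad (65.9°).
Interpolate at f = 1/2 with slerp weights a = sin((1−f)δ)/sin δ ≈ 0.596, b = sin(fδ)/sin δ ≈ 0.596.
p = a·p₁ + b·p₂ ≈ (0.892, -0.441, 0.098); φ = arcsin(p_z) ≈ 5.62°, λ = atan2(p_y, p_x) ≈ -26.33°.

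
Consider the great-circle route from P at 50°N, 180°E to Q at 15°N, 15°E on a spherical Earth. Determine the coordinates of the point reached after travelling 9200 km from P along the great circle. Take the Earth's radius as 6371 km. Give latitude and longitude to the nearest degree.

Convert each endpoint to a unit vector on the sphere (x = cos φ cos λ, y = cos φ sin λ, z = sin φ).
The central angle between the endpoints is δ = arccos(p₁·p₂) ≈ 1.984 rad (113.7°). The total great-circle distance is δ·R ≈ 1.984 × 6371 ≈ 12639 km, so the target fraction is f = 9200/12639 ≈ 0.728.
Interpolate at f ≈ 0.728 with slerp weights a = sin((1−f)δ)/sin δ ≈ 0.561, b = sin(fδ)/sin δ ≈ 1.083.
p = a·p₁ + b·p₂ ≈ (0.650, 0.271, 0.710); φ = arcsin(p_z) ≈ 45.26°, λ = atan2(p_y, p_x) ≈ 22.62°.

≈ 45°N, 23°E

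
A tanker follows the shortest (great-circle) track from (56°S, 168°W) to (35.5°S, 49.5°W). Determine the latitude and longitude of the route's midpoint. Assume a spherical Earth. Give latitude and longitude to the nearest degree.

≈ (62°S, 91°W)

Convert each endpoint to a unit vector on the sphere (x = cos φ cos λ, y = cos φ sin λ, z = sin φ).
The central angle between the endpoints is δ = arccos(p₁·p₂) ≈ 1.303 rad (74.7°).
Interpolate at f = 1/2 with slerp weights a = sin((1−f)δ)/sin δ ≈ 0.629, b = sin(fδ)/sin δ ≈ 0.629.
p = a·p₁ + b·p₂ ≈ (-0.011, -0.462, -0.887); φ = arcsin(p_z) ≈ -62.45°, λ = atan2(p_y, p_x) ≈ -91.42°.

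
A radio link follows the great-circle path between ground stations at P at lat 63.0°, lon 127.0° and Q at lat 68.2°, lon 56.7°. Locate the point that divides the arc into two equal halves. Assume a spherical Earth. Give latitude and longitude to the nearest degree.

≈ lat 70°, lon 96°

From cos δ = sin φ₁ sin φ₂ + cos φ₁ cos φ₂ cos Δλ, the central angle is δ ≈ 0.486 rad (27.9°).
Interpolate at f = 1/2 with slerp weights a = sin((1−f)δ)/sin δ ≈ 0.515, b = sin(fδ)/sin δ ≈ 0.515.
p = a·p₁ + b·p₂ ≈ (-0.036, 0.347, 0.937); φ = arcsin(p_z) ≈ 69.60°, λ = atan2(p_y, p_x) ≈ 95.88°.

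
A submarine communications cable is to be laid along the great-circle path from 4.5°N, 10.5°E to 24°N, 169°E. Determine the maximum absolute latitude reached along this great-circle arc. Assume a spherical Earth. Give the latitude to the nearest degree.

≈ 55°N

The great circle lies in the plane with unit normal n̂ = (p₁ × p₂)/|p₁ × p₂|.
Here n̂_z ≈ +0.577; the vertex latitude is φ_max = arccos|n̂_z| ≈ 54.8°.
Check via Clairaut: cos φ_max = |cos φ₁| · sin C = cos(4.5°)·sin(35.3°) ≈ 0.577, again giving ≈ 54.8°.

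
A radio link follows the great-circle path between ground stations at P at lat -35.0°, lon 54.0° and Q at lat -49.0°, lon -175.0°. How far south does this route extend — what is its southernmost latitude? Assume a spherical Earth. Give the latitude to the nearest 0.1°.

The great circle lies in the plane with unit normal n̂ = (p₁ × p₂)/|p₁ × p₂|.
Here n̂_z ≈ +0.407; the vertex latitude is φ_max = arccos|n̂_z| ≈ 66.0°.
Check via Clairaut: cos φ_max = |cos φ₁| · sin C = cos(35.0°)·sin(150.2°) ≈ 0.407, again giving ≈ 66.0°.

≈ -66.0°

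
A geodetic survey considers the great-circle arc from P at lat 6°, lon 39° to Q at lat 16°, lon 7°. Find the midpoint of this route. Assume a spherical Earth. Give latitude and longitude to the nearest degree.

Convert each endpoint to a unit vector on the sphere (x = cos φ cos λ, y = cos φ sin λ, z = sin φ).
The central angle between the endpoints is δ = arccos(p₁·p₂) ≈ 0.574 rad (32.9°).
Interpolate at f = 1/2 with slerp weights a = sin((1−f)δ)/sin δ ≈ 0.521, b = sin(fδ)/sin δ ≈ 0.521.
p = a·p₁ + b·p₂ ≈ (0.900, 0.387, 0.198); φ = arcsin(p_z) ≈ 11.43°, λ = atan2(p_y, p_x) ≈ 23.28°.

≈ lat 11°, lon 23°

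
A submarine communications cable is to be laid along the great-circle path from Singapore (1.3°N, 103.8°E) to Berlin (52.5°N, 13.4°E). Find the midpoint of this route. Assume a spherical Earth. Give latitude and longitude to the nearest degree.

≈ 35°N, 72°E

Write both endpoints as unit vectors p₁, p₂ with components (cos φ cos λ, cos φ sin λ, sin φ).
The central angle between the endpoints is δ = arccos(p₁·p₂) ≈ 1.557 rad (89.2°).
Interpolate at f = 1/2 with slerp weights a = sin((1−f)δ)/sin δ ≈ 0.702, b = sin(fδ)/sin δ ≈ 0.702.
p = a·p₁ + b·p₂ ≈ (0.248, 0.781, 0.573); φ = arcsin(p_z) ≈ 34.97°, λ = atan2(p_y, p_x) ≈ 72.35°.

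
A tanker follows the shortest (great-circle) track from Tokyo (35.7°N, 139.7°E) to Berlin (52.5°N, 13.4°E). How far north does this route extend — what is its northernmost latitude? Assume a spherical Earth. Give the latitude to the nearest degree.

The great circle lies in the plane with unit normal n̂ = (p₁ × p₂)/|p₁ × p₂|.
Here n̂_z ≈ -0.404; the vertex latitude is φ_max = arccos|n̂_z| ≈ 66.2°.
Check via Clairaut: cos φ_max = |cos φ₁| · sin C = cos(35.7°)·sin(29.9°) ≈ 0.404, again giving ≈ 66.2°.

≈ 66°N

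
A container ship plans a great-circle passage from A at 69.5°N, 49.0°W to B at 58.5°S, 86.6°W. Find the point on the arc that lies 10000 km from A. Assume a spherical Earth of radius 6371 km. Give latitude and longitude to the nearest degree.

≈ 18°S, 75°W

From cos δ = sin φ₁ sin φ₂ + cos φ₁ cos φ₂ cos Δλ, the central angle is δ ≈ 2.283 rad (130.8°). The total great-circle distance is δ·R ≈ 2.283 × 6371 ≈ 14546 km, so the target fraction is f = 10000/14546 ≈ 0.687.
Interpolate at f ≈ 0.687 with slerp weights a = sin((1−f)δ)/sin δ ≈ 0.865, b = sin(fδ)/sin δ ≈ 1.321.
p = a·p₁ + b·p₂ ≈ (0.240, -0.918, -0.317); φ = arcsin(p_z) ≈ -18.45°, λ = atan2(p_y, p_x) ≈ -75.37°.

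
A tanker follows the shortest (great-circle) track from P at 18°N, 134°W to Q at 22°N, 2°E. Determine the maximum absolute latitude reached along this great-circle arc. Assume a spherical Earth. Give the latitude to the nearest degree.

The great circle lies in the plane with unit normal n̂ = (p₁ × p₂)/|p₁ × p₂|.
Here n̂_z ≈ +0.716; the vertex latitude is φ_max = arccos|n̂_z| ≈ 44.2°.
Check via Clairaut: cos φ_max = |cos φ₁| · sin C = cos(18.0°)·sin(48.9°) ≈ 0.716, again giving ≈ 44.2°.

≈ 44°N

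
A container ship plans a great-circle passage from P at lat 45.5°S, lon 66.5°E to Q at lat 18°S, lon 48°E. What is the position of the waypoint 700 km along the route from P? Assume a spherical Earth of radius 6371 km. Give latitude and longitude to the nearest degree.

Convert each endpoint to a unit vector on the sphere (x = cos φ cos λ, y = cos φ sin λ, z = sin φ).
The central angle between the endpoints is δ = arccos(p₁·p₂) ≈ 0.550 rad (31.5°). The total great-circle distance is δ·R ≈ 0.550 × 6371 ≈ 3504 km, so the target fraction is f = 700/3504 ≈ 0.200.
Interpolate at f ≈ 0.200 with slerp weights a = sin((1−f)δ)/sin δ ≈ 0.815, b = sin(fδ)/sin δ ≈ 0.210.
p = a·p₁ + b·p₂ ≈ (0.361, 0.672, -0.646); φ = arcsin(p_z) ≈ -40.26°, λ = atan2(p_y, p_x) ≈ 61.74°.

≈ lat 40°S, lon 62°E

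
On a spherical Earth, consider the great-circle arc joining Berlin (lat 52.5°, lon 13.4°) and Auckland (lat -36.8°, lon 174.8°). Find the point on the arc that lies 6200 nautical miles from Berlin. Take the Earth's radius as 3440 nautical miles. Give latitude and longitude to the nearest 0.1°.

Convert each endpoint to a unit vector on the sphere (x = cos φ cos λ, y = cos φ sin λ, z = sin φ).
The central angle between the endpoints is δ = arccos(p₁·p₂) ≈ 2.785 rad (159.6°). The total great-circle distance is δ·R ≈ 2.785 × 3440 ≈ 9582 nmi, so the target fraction is f = 6200/9582 ≈ 0.647.
Interpolate at f ≈ 0.647 with slerp weights a = sin((1−f)δ)/sin δ ≈ 2.387, b = sin(fδ)/sin δ ≈ 2.791.
p = a·p₁ + b·p₂ ≈ (-0.813, 0.539, 0.221); φ = arcsin(p_z) ≈ 12.79°, λ = atan2(p_y, p_x) ≈ 146.43°.

≈ lat 12.8°, lon 146.4°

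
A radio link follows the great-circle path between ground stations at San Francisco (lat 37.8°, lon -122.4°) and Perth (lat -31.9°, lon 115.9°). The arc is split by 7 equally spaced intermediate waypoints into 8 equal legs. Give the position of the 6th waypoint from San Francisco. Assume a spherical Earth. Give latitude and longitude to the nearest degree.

≈ lat -15°, lon 147°

The haversine formula gives a central angle δ ≈ 2.314 rad (132.6°) between the endpoints.
Interpolate at f = 6/8 with slerp weights a = sin((1−f)δ)/sin δ ≈ 0.742, b = sin(fδ)/sin δ ≈ 1.339.
p = a·p₁ + b·p₂ ≈ (-0.811, 0.528, -0.253); φ = arcsin(p_z) ≈ -14.65°, λ = atan2(p_y, p_x) ≈ 146.95°.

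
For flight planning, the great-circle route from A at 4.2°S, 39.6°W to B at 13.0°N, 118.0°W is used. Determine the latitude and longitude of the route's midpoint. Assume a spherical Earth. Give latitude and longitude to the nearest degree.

≈ 6°N, 78°W

From cos δ = sin φ₁ sin φ₂ + cos φ₁ cos φ₂ cos Δλ, the central angle is δ ≈ 1.391 rad (79.7°).
Interpolate at f = 1/2 with slerp weights a = sin((1−f)δ)/sin δ ≈ 0.651, b = sin(fδ)/sin δ ≈ 0.651.
p = a·p₁ + b·p₂ ≈ (0.203, -0.974, 0.099); φ = arcsin(p_z) ≈ 5.67°, λ = atan2(p_y, p_x) ≈ -78.26°.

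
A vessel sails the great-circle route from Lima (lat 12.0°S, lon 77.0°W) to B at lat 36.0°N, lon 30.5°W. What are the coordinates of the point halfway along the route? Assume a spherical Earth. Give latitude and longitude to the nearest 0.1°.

Convert each endpoint to a unit vector on the sphere (x = cos φ cos λ, y = cos φ sin λ, z = sin φ).
The central angle between the endpoints is δ = arccos(p₁·p₂) ≈ 1.135 rad (65.0°).
Interpolate at f = 1/2 with slerp weights a = sin((1−f)δ)/sin δ ≈ 0.593, b = sin(fδ)/sin δ ≈ 0.593.
p = a·p₁ + b·p₂ ≈ (0.544, -0.808, 0.225); φ = arcsin(p_z) ≈ 13.02°, λ = atan2(p_y, p_x) ≈ -56.08°.

≈ lat 13.0°N, lon 56.1°W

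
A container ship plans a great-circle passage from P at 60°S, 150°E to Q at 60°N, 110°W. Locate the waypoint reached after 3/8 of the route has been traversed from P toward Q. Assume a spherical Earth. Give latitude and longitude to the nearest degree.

Convert each endpoint to a unit vector on the sphere (x = cos φ cos λ, y = cos φ sin λ, z = sin φ).
The central angle between the endpoints is δ = arccos(p₁·p₂) ≈ 2.487 rad (142.5°).
Interpolate at f = 3/8 with slerp weights a = sin((1−f)δ)/sin δ ≈ 1.643, b = sin(fδ)/sin δ ≈ 1.320.
p = a·p₁ + b·p₂ ≈ (-0.937, -0.209, -0.280); φ = arcsin(p_z) ≈ -16.25°, λ = atan2(p_y, p_x) ≈ -167.41°.

≈ 16°S, 167°W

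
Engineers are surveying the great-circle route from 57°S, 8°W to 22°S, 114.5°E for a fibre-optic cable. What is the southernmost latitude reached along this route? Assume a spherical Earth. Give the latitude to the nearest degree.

The great circle lies in the plane with unit normal n̂ = (p₁ × p₂)/|p₁ × p₂|.
Here n̂_z ≈ +0.426; the vertex latitude is φ_max = arccos|n̂_z| ≈ 64.8°.

≈ 65°S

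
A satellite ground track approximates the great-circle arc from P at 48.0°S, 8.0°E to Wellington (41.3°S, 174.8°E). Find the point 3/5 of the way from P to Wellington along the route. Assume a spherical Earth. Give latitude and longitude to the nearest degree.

Convert each endpoint to a unit vector on the sphere (x = cos φ cos λ, y = cos φ sin λ, z = sin φ).
The central angle between the endpoints is δ = arccos(p₁·p₂) ≈ 1.570 rad (89.9°).
Interpolate at f = 3/5 with slerp weights a = sin((1−f)δ)/sin δ ≈ 0.587, b = sin(fδ)/sin δ ≈ 0.809.
p = a·p₁ + b·p₂ ≈ (-0.216, 0.110, -0.970); φ = arcsin(p_z) ≈ -75.99°, λ = atan2(p_y, p_x) ≈ 153.04°.

≈ 76°S, 153°E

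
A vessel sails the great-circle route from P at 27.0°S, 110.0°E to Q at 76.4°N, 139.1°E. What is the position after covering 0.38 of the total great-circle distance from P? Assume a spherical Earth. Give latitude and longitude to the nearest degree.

≈ 13°N, 114°E

Convert each endpoint to a unit vector on the sphere (x = cos φ cos λ, y = cos φ sin λ, z = sin φ).
The central angle between the endpoints is δ = arccos(p₁·p₂) ≈ 1.832 rad (105.0°).
Interpolate at f = 0.38 with slerp weights a = sin((1−f)δ)/sin δ ≈ 0.939, b = sin(fδ)/sin δ ≈ 0.664.
p = a·p₁ + b·p₂ ≈ (-0.404, 0.888, 0.219); φ = arcsin(p_z) ≈ 12.65°, λ = atan2(p_y, p_x) ≈ 114.46°.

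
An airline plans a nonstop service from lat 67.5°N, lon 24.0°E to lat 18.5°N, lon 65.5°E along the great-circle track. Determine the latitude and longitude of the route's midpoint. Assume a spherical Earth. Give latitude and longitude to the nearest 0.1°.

Write both endpoints as unit vectors p₁, p₂ with components (cos φ cos λ, cos φ sin λ, sin φ).
The central angle between the endpoints is δ = arccos(p₁·p₂) ≈ 0.970 rad (55.6°).
Interpolate at f = 1/2 with slerp weights a = sin((1−f)δ)/sin δ ≈ 0.565, b = sin(fδ)/sin δ ≈ 0.565.
p = a·p₁ + b·p₂ ≈ (0.420, 0.576, 0.702); φ = arcsin(p_z) ≈ 44.55°, λ = atan2(p_y, p_x) ≈ 53.90°.

≈ lat 44.6°N, lon 53.9°E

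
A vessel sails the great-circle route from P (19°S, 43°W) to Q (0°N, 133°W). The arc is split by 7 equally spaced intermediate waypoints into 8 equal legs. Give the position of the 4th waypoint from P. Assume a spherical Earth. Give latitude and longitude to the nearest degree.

≈ (13°S, 90°W)

The haversine formula gives a central angle δ ≈ 1.571 rad (90.0°) between the endpoints.
Interpolate at f = 4/8 with slerp weights a = sin((1−f)δ)/sin δ ≈ 0.707, b = sin(fδ)/sin δ ≈ 0.707.
p = a·p₁ + b·p₂ ≈ (0.007, -0.973, -0.230); φ = arcsin(p_z) ≈ -13.31°, λ = atan2(p_y, p_x) ≈ -89.60°.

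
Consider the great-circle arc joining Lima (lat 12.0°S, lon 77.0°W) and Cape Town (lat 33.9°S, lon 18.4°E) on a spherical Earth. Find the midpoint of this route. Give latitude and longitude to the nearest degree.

≈ lat 32°S, lon 34°W

The haversine formula gives a central angle δ ≈ 1.531 rad (87.7°) between the endpoints.
Interpolate at f = 1/2 with slerp weights a = sin((1−f)δ)/sin δ ≈ 0.694, b = sin(fδ)/sin δ ≈ 0.694.
p = a·p₁ + b·p₂ ≈ (0.699, -0.479, -0.531); φ = arcsin(p_z) ≈ -32.07°, λ = atan2(p_y, p_x) ≈ -34.44°.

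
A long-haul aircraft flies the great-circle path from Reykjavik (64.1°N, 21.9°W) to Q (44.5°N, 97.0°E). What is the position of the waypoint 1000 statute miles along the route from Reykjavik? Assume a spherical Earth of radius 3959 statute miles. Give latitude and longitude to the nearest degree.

From cos δ = sin φ₁ sin φ₂ + cos φ₁ cos φ₂ cos Δλ, the central angle is δ ≈ 1.070 rad (61.3°). The total great-circle distance is δ·R ≈ 1.070 × 3959 ≈ 4237 mi, so the target fraction is f = 1000/4237 ≈ 0.236.
Interpolate at f ≈ 0.236 with slerp weights a = sin((1−f)δ)/sin δ ≈ 0.832, b = sin(fδ)/sin δ ≈ 0.285.
p = a·p₁ + b·p₂ ≈ (0.312, 0.066, 0.948); φ = arcsin(p_z) ≈ 71.39°, λ = atan2(p_y, p_x) ≈ 11.97°.

≈ (71°N, 12°E)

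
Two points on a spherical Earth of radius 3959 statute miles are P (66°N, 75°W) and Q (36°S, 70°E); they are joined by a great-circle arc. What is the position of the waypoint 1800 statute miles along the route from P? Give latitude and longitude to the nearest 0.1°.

≈ (68.7°N, 3.7°W)

From cos δ = sin φ₁ sin φ₂ + cos φ₁ cos φ₂ cos Δλ, the central angle is δ ≈ 2.509 rad (143.8°). The total great-circle distance is δ·R ≈ 2.509 × 3959 ≈ 9933 mi, so the target fraction is f = 1800/9933 ≈ 0.181.
Interpolate at f ≈ 0.181 with slerp weights a = sin((1−f)δ)/sin δ ≈ 1.497, b = sin(fδ)/sin δ ≈ 0.743.
p = a·p₁ + b·p₂ ≈ (0.363, -0.024, 0.931); φ = arcsin(p_z) ≈ 68.66°, λ = atan2(p_y, p_x) ≈ -3.72°.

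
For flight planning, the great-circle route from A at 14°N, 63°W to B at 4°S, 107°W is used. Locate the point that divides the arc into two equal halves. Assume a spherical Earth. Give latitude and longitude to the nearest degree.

From cos δ = sin φ₁ sin φ₂ + cos φ₁ cos φ₂ cos Δλ, the central angle is δ ≈ 0.824 rad (47.2°).
Interpolate at f = 1/2 with slerp weights a = sin((1−f)δ)/sin δ ≈ 0.546, b = sin(fδ)/sin δ ≈ 0.546.
p = a·p₁ + b·p₂ ≈ (0.081, -0.992, 0.094); φ = arcsin(p_z) ≈ 5.39°, λ = atan2(p_y, p_x) ≈ -85.32°.

≈ 5°N, 85°W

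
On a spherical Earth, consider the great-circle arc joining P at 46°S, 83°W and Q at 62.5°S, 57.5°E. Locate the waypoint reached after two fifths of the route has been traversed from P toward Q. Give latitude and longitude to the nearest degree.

≈ 70°S, 58°W

Write both endpoints as unit vectors p₁, p₂ with components (cos φ cos λ, cos φ sin λ, sin φ).
The central angle between the endpoints is δ = arccos(p₁·p₂) ≈ 1.170 rad (67.0°).
Interpolate at f = 2/5 with slerp weights a = sin((1−f)δ)/sin δ ≈ 0.701, b = sin(fδ)/sin δ ≈ 0.490.
p = a·p₁ + b·p₂ ≈ (0.181, -0.293, -0.939); φ = arcsin(p_z) ≈ -69.87°, λ = atan2(p_y, p_x) ≈ -58.29°.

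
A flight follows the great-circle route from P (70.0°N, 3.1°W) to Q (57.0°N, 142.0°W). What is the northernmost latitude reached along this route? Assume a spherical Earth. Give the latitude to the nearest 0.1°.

The great circle lies in the plane with unit normal n̂ = (p₁ × p₂)/|p₁ × p₂|.
Here n̂_z ≈ -0.161; the vertex latitude is φ_max = arccos|n̂_z| ≈ 80.8°.
Check via Clairaut: cos φ_max = |cos φ₁| · sin C = cos(70.0°)·sin(28.0°) ≈ 0.161, again giving ≈ 80.8°.

≈ 80.8°N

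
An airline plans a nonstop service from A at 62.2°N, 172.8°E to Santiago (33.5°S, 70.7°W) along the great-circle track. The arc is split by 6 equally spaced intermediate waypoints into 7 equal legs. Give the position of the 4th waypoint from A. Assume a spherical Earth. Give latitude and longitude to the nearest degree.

Convert each endpoint to a unit vector on the sphere (x = cos φ cos λ, y = cos φ sin λ, z = sin φ).
The central angle between the endpoints is δ = arccos(p₁·p₂) ≈ 2.294 rad (131.4°).
Interpolate at f = 4/7 with slerp weights a = sin((1−f)δ)/sin δ ≈ 1.110, b = sin(fδ)/sin δ ≈ 1.289.
p = a·p₁ + b·p₂ ≈ (-0.158, -0.950, 0.270); φ = arcsin(p_z) ≈ 15.69°, λ = atan2(p_y, p_x) ≈ -99.47°.

≈ 16°N, 99°W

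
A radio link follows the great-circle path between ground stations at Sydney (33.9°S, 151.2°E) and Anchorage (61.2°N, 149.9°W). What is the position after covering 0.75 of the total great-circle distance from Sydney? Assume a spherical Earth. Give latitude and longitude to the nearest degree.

Convert each endpoint to a unit vector on the sphere (x = cos φ cos λ, y = cos φ sin λ, z = sin φ).
The central angle between the endpoints is δ = arccos(p₁·p₂) ≈ 1.857 rad (106.4°).
Interpolate at f = 0.75 with slerp weights a = sin((1−f)δ)/sin δ ≈ 0.467, b = sin(fδ)/sin δ ≈ 1.026.
p = a·p₁ + b·p₂ ≈ (-0.767, -0.061, 0.639); φ = arcsin(p_z) ≈ 39.69°, λ = atan2(p_y, p_x) ≈ -175.44°.

≈ 40°N, 175°W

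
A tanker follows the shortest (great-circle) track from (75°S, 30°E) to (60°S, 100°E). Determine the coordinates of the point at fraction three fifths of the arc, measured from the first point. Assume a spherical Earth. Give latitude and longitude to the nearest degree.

Convert each endpoint to a unit vector on the sphere (x = cos φ cos λ, y = cos φ sin λ, z = sin φ).
The central angle between the endpoints is δ = arccos(p₁·p₂) ≈ 0.493 rad (28.3°).
Interpolate at f = 3/5 with slerp weights a = sin((1−f)δ)/sin δ ≈ 0.414, b = sin(fδ)/sin δ ≈ 0.616.
p = a·p₁ + b·p₂ ≈ (0.039, 0.357, -0.933); φ = arcsin(p_z) ≈ -68.96°, λ = atan2(p_y, p_x) ≈ 83.71°.

≈ (69°S, 84°E)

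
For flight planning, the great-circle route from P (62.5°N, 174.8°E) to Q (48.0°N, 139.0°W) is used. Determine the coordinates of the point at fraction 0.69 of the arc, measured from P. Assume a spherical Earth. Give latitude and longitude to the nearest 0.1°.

Write both endpoints as unit vectors p₁, p₂ with components (cos φ cos λ, cos φ sin λ, sin φ).
The central angle between the endpoints is δ = arccos(p₁·p₂) ≈ 0.509 rad (29.2°).
Interpolate at f = 0.69 with slerp weights a = sin((1−f)δ)/sin δ ≈ 0.322, b = sin(fδ)/sin δ ≈ 0.706.
p = a·p₁ + b·p₂ ≈ (-0.505, -0.296, 0.811); φ = arcsin(p_z) ≈ 54.17°, λ = atan2(p_y, p_x) ≈ -149.58°.

≈ (54.2°N, 149.6°W)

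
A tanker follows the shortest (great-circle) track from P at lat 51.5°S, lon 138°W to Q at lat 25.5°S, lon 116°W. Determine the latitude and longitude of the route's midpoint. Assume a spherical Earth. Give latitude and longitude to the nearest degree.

Convert each endpoint to a unit vector on the sphere (x = cos φ cos λ, y = cos φ sin λ, z = sin φ).
The central angle between the endpoints is δ = arccos(p₁·p₂) ≈ 0.540 rad (30.9°).
Interpolate at f = 1/2 with slerp weights a = sin((1−f)δ)/sin δ ≈ 0.519, b = sin(fδ)/sin δ ≈ 0.519.
p = a·p₁ + b·p₂ ≈ (-0.445, -0.637, -0.629); φ = arcsin(p_z) ≈ -39.00°, λ = atan2(p_y, p_x) ≈ -124.96°.

≈ lat 39°S, lon 125°W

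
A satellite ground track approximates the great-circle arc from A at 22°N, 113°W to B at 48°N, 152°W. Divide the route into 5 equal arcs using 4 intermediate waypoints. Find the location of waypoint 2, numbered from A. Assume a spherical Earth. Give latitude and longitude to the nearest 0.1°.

Convert each endpoint to a unit vector on the sphere (x = cos φ cos λ, y = cos φ sin λ, z = sin φ).
The central angle between the endpoints is δ = arccos(p₁·p₂) ≈ 0.707 rad (40.5°).
Interpolate at f = 2/5 with slerp weights a = sin((1−f)δ)/sin δ ≈ 0.634, b = sin(fδ)/sin δ ≈ 0.430.
p = a·p₁ + b·p₂ ≈ (-0.483, -0.676, 0.557); φ = arcsin(p_z) ≈ 33.82°, λ = atan2(p_y, p_x) ≈ -125.58°.

≈ 33.8°N, 125.6°W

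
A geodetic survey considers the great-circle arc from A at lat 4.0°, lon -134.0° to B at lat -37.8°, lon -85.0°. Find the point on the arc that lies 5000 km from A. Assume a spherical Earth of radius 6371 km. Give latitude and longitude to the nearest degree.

Write both endpoints as unit vectors p₁, p₂ with components (cos φ cos λ, cos φ sin λ, sin φ).
The central angle between the endpoints is δ = arccos(p₁·p₂) ≈ 1.077 rad (61.7°). The total great-circle distance is δ·R ≈ 1.077 × 6371 ≈ 6859 km, so the target fraction is f = 5000/6859 ≈ 0.729.
Interpolate at f ≈ 0.729 with slerp weights a = sin((1−f)δ)/sin δ ≈ 0.327, b = sin(fδ)/sin δ ≈ 0.803.
p = a·p₁ + b·p₂ ≈ (-0.171, -0.866, -0.469); φ = arcsin(p_z) ≈ -27.98°, λ = atan2(p_y, p_x) ≈ -101.17°.

≈ lat -28°, lon -101°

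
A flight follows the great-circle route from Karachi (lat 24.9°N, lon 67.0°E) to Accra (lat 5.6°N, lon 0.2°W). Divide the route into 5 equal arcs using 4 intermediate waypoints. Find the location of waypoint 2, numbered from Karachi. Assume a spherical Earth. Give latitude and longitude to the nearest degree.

Convert each endpoint to a unit vector on the sphere (x = cos φ cos λ, y = cos φ sin λ, z = sin φ).
The central angle between the endpoints is δ = arccos(p₁·p₂) ≈ 1.169 rad (67.0°).
Interpolate at f = 2/5 with slerp weights a = sin((1−f)δ)/sin δ ≈ 0.701, b = sin(fδ)/sin δ ≈ 0.490.
p = a·p₁ + b·p₂ ≈ (0.736, 0.584, 0.343); φ = arcsin(p_z) ≈ 20.06°, λ = atan2(p_y, p_x) ≈ 38.42°.

≈ lat 20°N, lon 38°E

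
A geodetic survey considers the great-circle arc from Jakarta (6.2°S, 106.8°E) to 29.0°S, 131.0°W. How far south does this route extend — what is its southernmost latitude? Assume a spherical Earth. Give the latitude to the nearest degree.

The great circle lies in the plane with unit normal n̂ = (p₁ × p₂)/|p₁ × p₂|.
Here n̂_z ≈ +0.807; the vertex latitude is φ_max = arccos|n̂_z| ≈ 36.2°.
Check via Clairaut: cos φ_max = |cos φ₁| · sin C = cos(6.2°)·sin(125.7°) ≈ 0.807, again giving ≈ 36.2°.

≈ 36°S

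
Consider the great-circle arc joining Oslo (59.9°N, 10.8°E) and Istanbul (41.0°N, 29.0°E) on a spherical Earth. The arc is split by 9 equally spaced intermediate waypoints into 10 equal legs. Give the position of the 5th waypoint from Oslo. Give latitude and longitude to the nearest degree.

Convert each endpoint to a unit vector on the sphere (x = cos φ cos λ, y = cos φ sin λ, z = sin φ).
The central angle between the endpoints is δ = arccos(p₁·p₂) ≈ 0.384 rad (22.0°).
Interpolate at f = 5/10 with slerp weights a = sin((1−f)δ)/sin δ ≈ 0.509, b = sin(fδ)/sin δ ≈ 0.509.
p = a·p₁ + b·p₂ ≈ (0.587, 0.234, 0.775); φ = arcsin(p_z) ≈ 50.79°, λ = atan2(p_y, p_x) ≈ 21.75°.

≈ (51°N, 22°E)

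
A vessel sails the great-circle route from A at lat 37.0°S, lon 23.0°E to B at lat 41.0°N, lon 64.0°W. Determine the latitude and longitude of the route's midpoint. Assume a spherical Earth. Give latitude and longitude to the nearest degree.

≈ lat 3°N, lon 19°W

Write both endpoints as unit vectors p₁, p₂ with components (cos φ cos λ, cos φ sin λ, sin φ).
The central angle between the endpoints is δ = arccos(p₁·p₂) ≈ 1.943 rad (111.3°).
Interpolate at f = 1/2 with slerp weights a = sin((1−f)δ)/sin δ ≈ 0.886, b = sin(fδ)/sin δ ≈ 0.886.
p = a·p₁ + b·p₂ ≈ (0.945, -0.325, 0.048); φ = arcsin(p_z) ≈ 2.76°, λ = atan2(p_y, p_x) ≈ -18.96°.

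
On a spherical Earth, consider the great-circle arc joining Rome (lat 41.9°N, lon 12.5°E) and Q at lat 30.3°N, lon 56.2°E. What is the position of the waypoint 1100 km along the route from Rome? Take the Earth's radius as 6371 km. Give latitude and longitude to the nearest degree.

From cos δ = sin φ₁ sin φ₂ + cos φ₁ cos φ₂ cos Δλ, the central angle is δ ≈ 0.641 rad (36.7°). The total great-circle distance is δ·R ≈ 0.641 × 6371 ≈ 4083 km, so the target fraction is f = 1100/4083 ≈ 0.269.
Interpolate at f ≈ 0.269 with slerp weights a = sin((1−f)δ)/sin δ ≈ 0.755, b = sin(fδ)/sin δ ≈ 0.287.
p = a·p₁ + b·p₂ ≈ (0.687, 0.328, 0.649); φ = arcsin(p_z) ≈ 40.47°, λ = atan2(p_y, p_x) ≈ 25.52°.

≈ lat 40°N, lon 26°E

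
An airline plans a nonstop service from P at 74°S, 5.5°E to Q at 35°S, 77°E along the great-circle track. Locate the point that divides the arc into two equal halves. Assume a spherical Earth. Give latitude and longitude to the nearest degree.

Convert each endpoint to a unit vector on the sphere (x = cos φ cos λ, y = cos φ sin λ, z = sin φ).
The central angle between the endpoints is δ = arccos(p₁·p₂) ≈ 0.898 rad (51.5°).
Interpolate at f = 1/2 with slerp weights a = sin((1−f)δ)/sin δ ≈ 0.555, b = sin(fδ)/sin δ ≈ 0.555.
p = a·p₁ + b·p₂ ≈ (0.255, 0.458, -0.852); φ = arcsin(p_z) ≈ -58.42°, λ = atan2(p_y, p_x) ≈ 60.92°.

≈ 58°S, 61°E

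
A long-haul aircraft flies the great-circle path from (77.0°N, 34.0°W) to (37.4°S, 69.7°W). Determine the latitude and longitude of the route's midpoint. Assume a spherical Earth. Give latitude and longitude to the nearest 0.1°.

≈ (20.4°N, 62.0°W)

The haversine formula gives a central angle δ ≈ 2.034 rad (116.5°) between the endpoints.
Interpolate at f = 1/2 with slerp weights a = sin((1−f)δ)/sin δ ≈ 0.951, b = sin(fδ)/sin δ ≈ 0.951.
p = a·p₁ + b·p₂ ≈ (0.439, -0.828, 0.349); φ = arcsin(p_z) ≈ 20.42°, λ = atan2(p_y, p_x) ≈ -62.05°.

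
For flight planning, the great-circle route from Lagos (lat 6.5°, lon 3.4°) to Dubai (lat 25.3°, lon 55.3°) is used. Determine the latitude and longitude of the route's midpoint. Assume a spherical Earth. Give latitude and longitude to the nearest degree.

≈ lat 18°, lon 28°

Convert each endpoint to a unit vector on the sphere (x = cos φ cos λ, y = cos φ sin λ, z = sin φ).
The central angle between the endpoints is δ = arccos(p₁·p₂) ≈ 0.924 rad (52.9°).
Interpolate at f = 1/2 with slerp weights a = sin((1−f)δ)/sin δ ≈ 0.559, b = sin(fδ)/sin δ ≈ 0.559.
p = a·p₁ + b·p₂ ≈ (0.841, 0.448, 0.302); φ = arcsin(p_z) ≈ 17.57°, λ = atan2(p_y, p_x) ≈ 28.04°.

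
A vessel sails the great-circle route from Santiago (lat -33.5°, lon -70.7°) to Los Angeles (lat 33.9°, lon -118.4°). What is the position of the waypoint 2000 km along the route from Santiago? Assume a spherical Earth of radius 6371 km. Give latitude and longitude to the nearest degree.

Convert each endpoint to a unit vector on the sphere (x = cos φ cos λ, y = cos φ sin λ, z = sin φ).
The central angle between the endpoints is δ = arccos(p₁·p₂) ≈ 1.412 rad (80.9°). The total great-circle distance is δ·R ≈ 1.412 × 6371 ≈ 8997 km, so the target fraction is f = 2000/8997 ≈ 0.222.
Interpolate at f ≈ 0.222 with slerp weights a = sin((1−f)δ)/sin δ ≈ 0.902, b = sin(fδ)/sin δ ≈ 0.313.
p = a·p₁ + b·p₂ ≈ (0.125, -0.938, -0.323); φ = arcsin(p_z) ≈ -18.86°, λ = atan2(p_y, p_x) ≈ -82.40°.

≈ lat -19°, lon -82°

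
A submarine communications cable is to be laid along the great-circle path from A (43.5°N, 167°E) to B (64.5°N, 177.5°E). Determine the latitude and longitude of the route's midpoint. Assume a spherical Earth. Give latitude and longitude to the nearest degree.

≈ (54°N, 171°E)

Write both endpoints as unit vectors p₁, p₂ with components (cos φ cos λ, cos φ sin λ, sin φ).
The central angle between the endpoints is δ = arccos(p₁·p₂) ≈ 0.381 rad (21.8°).
Interpolate at f = 1/2 with slerp weights a = sin((1−f)δ)/sin δ ≈ 0.509, b = sin(fδ)/sin δ ≈ 0.509.
p = a·p₁ + b·p₂ ≈ (-0.579, 0.093, 0.810); φ = arcsin(p_z) ≈ 54.11°, λ = atan2(p_y, p_x) ≈ 170.91°.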